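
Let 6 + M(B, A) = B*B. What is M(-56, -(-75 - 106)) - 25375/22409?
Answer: 70114795/22409 ≈ 3128.9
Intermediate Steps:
M(B, A) = -6 + B² (M(B, A) = -6 + B*B = -6 + B²)
M(-56, -(-75 - 106)) - 25375/22409 = (-6 + (-56)²) - 25375/22409 = (-6 + 3136) - 25375*1/22409 = 3130 - 25375/22409 = 70114795/22409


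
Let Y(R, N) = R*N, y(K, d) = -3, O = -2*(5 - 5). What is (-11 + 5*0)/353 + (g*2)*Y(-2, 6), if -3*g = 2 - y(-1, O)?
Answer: 14109/353 ≈ 39.969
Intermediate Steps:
O = 0 (O = -2*0 = 0)
Y(R, N) = N*R
g = -5/3 (g = -(2 - 1*(-3))/3 = -(2 + 3)/3 = -1/3*5 = -5/3 ≈ -1.6667)
(-11 + 5*0)/353 + (g*2)*Y(-2, 6) = (-11 + 5*0)/353 + (-5/3*2)*(6*(-2)) = (-11 + 0)*(1/353) - 10/3*(-12) = -11*1/353 + 40 = -11/353 + 40 = 14109/353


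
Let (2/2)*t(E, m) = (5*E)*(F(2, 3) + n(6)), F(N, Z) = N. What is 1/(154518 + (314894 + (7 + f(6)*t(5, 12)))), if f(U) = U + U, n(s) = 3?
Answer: 1/470919 ≈ 2.1235e-6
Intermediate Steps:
f(U) = 2*U
t(E, m) = 25*E (t(E, m) = (5*E)*(2 + 3) = (5*E)*5 = 25*E)
1/(154518 + (314894 + (7 + f(6)*t(5, 12)))) = 1/(154518 + (314894 + (7 + (2*6)*(25*5)))) = 1/(154518 + (314894 + (7 + 12*125))) = 1/(154518 + (314894 + (7 + 1500))) = 1/(154518 + (314894 + 1507)) = 1/(154518 + 316401) = 1/470919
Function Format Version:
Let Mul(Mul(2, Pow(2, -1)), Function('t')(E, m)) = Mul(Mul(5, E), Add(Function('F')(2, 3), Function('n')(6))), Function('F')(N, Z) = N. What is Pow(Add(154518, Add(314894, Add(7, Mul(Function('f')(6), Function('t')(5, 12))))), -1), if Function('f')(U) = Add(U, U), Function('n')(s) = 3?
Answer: Rational(1, 470919) ≈ 2.1235e-6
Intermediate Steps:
Function('f')(U) = Mul(2, U)
Function('t')(E, m) = Mul(25, E) (Function('t')(E, m) = Mul(Mul(5, E), Add(2, 3)) = Mul(Mul(5, E), 5) = Mul(25, E))
Pow(Add(154518, Add(314894, Add(7, Mul(Function('f')(6), Function('t')(5, 12))))), -1) = Pow(Add(154518, Add(314894, Add(7, Mul(Mul(2, 6), Mul(25, 5))))), -1) = Pow(Add(154518, Add(314894, Add(7, Mul(12, 125)))), -1) = Pow(Add(154518, Add(314894, Add(7, 1500))), -1) = Pow(Add(154518, Add(314894, 1507)), -1) = Pow(Add(154518, 316401), -1) = Pow(470919, -1) = Rational(1, 470919)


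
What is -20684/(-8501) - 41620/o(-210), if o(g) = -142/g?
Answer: -37148751536/603571 ≈ -61548.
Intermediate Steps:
-20684/(-8501) - 41620/o(-210) = -20684/(-8501) - 41620/((-142/(-210))) = -20684*(-1/8501) - 41620/((-142*(-1/210))) = 20684/8501 - 41620/71/105 = 20684/8501 - 41620*105/71 = 20684/8501 - 4370100/71 = -37148751536/603571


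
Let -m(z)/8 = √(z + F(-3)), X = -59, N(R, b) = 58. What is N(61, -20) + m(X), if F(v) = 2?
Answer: 58 - 8*I*√57 ≈ 58.0 - 60.399*I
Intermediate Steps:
m(z) = -8*√(2 + z) (m(z) = -8*√(z + 2) = -8*√(2 + z))
N(61, -20) + m(X) = 58 - 8*√(2 - 59) = 58 - 8*I*√57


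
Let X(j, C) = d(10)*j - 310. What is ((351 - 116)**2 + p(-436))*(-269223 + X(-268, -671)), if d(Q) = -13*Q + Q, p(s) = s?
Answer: -13005429297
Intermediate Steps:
d(Q) = -12*Q
X(j, C) = -310 - 120*j (X(j, C) = (-12*10)*j - 310 = -120*j - 310 = -310 - 120*j)
((351 - 116)**2 + p(-436))*(-269223 + X(-268, -671)) = ((351 - 116)**2 - 436)*(-269223 + (-310 - 120*(-268))) = (235**2 - 436)*(-269223 + (-310 + 32160)) = (55225 - 436)*(-269223 + 31850) = 54789*(-237373) = -13005429297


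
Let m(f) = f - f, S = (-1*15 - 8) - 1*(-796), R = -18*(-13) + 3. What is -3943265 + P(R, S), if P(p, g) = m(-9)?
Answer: -3943265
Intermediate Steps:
R = 237 (R = 234 + 3 = 237)
S = 773 (S = (-15 - 8) + 796 = -23 + 796 = 773)
m(f) = 0
P(p, g) = 0
-3943265 + P(R, S) = -3943265 + 0 = -3943265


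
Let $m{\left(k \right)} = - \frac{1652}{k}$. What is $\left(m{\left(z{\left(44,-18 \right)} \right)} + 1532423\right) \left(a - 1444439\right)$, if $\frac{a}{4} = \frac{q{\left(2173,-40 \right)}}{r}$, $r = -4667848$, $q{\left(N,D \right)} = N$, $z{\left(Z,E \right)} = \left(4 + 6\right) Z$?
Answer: $- \frac{284135961537716805447}{128365820} \approx -2.2135 \cdot 10^{12}$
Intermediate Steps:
$z{\left(Z,E \right)} = 10 Z$
$a = - \frac{2173}{1166962}$ ($a = 4 \frac{2173}{-4667848} = 4 \cdot 2173 \left(- \frac{1}{4667848}\right) = 4 \left(- \frac{2173}{4667848}\right) = - \frac{2173}{1166962} \approx -0.0018621$)
$\left(m{\left(z{\left(44,-18 \right)} \right)} + 1532423\right) \left(a - 1444439\right) = \left(- \frac{1652}{10 \cdot 44} + 1532423\right) \left(- \frac{2173}{1166962} - 1444439\right) = \left(- \frac{1652}{440} + 1532423\right) \left(- \frac{1685605426491}{1166962}\right) = \left(\left(-1652\right) \frac{1}{440} + 1532423\right) \left(- \frac{1685605426491}{1166962}\right) = \left(- \frac{413}{110} + 1532423\right) \left(- \frac{1685605426491}{1166962}\right) = \frac{168566117}{110} \left(- \frac{1685605426491}{1166962}\right) = - \frac{284135961537716805447}{128365820}$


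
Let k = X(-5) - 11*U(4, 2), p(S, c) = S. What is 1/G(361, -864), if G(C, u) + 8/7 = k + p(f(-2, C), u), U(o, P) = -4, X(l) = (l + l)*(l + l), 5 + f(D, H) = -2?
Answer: 7/951 ≈ 0.0073607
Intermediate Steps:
f(D, H) = -7 (f(D, H) = -5 - 2 = -7)
X(l) = 4*l² (X(l) = (2*l)*(2*l) = 4*l²)
k = 144 (k = 4*(-5)² - 11*(-4) = 4*25 + 44 = 100 + 44 = 144)
G(C, u) = 951/7 (G(C, u) = -8/7 + (144 - 7) = -8/7 + 137 = 951/7)
1/G(361, -864) = 1/(951/7) = 7/951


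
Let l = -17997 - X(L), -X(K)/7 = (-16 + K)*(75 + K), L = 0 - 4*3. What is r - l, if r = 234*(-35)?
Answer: 22155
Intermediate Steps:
r = -8190
L = -12 (L = 0 - 12 = -12)
X(K) = -7*(-16 + K)*(75 + K)
l = -30345 (l = -17997 - (8400 - 413*(-12) - 7*(-12)²) = -17997 - (8400 + 4956 - 7*144) = -17997 - (8400 + 4956 - 1008) = -17997 - 1*12348 = -17997 - 12348 = -30345)
r - l = -8190 - 1*(-30345) = -8190 + 30345 = 22155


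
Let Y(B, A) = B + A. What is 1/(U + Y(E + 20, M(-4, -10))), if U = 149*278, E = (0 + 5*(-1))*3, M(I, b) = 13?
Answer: 1/41440 ≈ 2.4131e-5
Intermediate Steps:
E = -15 (E = (0 - 5)*3 = -5*3 = -15)
Y(B, A) = A + B
U = 41422
1/(U + Y(E + 20, M(-4, -10))) = 1/(41422 + (13 + (-15 + 20))) = 1/(41422 + (13 + 5)) = 1/(41422 + 18) = 1/41440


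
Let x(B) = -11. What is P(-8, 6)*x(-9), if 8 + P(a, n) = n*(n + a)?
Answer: 220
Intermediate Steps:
P(a, n) = -8 + n*(a + n) (P(a, n) = -8 + n*(n + a) = -8 + n*(a + n))
P(-8, 6)*x(-9) = (-8 + 6² - 8*6)*(-11) = (-8 + 36 - 48)*(-11) = -20*(-11) = 220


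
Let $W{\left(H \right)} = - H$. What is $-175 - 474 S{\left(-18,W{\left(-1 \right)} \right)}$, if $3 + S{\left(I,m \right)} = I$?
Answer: $9779$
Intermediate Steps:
$S{\left(I,m \right)} = -3 + I$
$-175 - 474 S{\left(-18,W{\left(-1 \right)} \right)} = -175 - 474 \left(-3 - 18\right) = -175 - -9954 = -175 + 9954 = 9779$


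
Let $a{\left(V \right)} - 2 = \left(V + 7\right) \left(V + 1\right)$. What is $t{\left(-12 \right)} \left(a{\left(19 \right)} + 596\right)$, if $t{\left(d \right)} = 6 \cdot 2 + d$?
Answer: $0$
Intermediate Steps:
$a{\left(V \right)} = 2 + \left(1 + V\right) \left(7 + V\right)$ ($a{\left(V \right)} = 2 + \left(V + 7\right) \left(V + 1\right) = 2 + \left(7 + V\right) \left(1 + V\right) = 2 + \left(1 + V\right) \left(7 + V\right)$)
$t{\left(d \right)} = 12 + d$
$t{\left(-12 \right)} \left(a{\left(19 \right)} + 596\right) = \left(12 - 12\right) \left(\left(9 + 19^{2} + 8 \cdot 19\right) + 596\right) = 0 \left(\left(9 + 361 + 152\right) + 596\right) = 0 \left(522 + 596\right) = 0 \cdot 1118 = 0$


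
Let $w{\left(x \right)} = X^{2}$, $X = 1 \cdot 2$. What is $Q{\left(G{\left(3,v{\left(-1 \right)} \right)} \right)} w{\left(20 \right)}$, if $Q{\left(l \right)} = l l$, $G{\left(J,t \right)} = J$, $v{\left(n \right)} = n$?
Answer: $36$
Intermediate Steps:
$X = 2$
$w{\left(x \right)} = 4$ ($w{\left(x \right)} = 2^{2} = 4$)
$Q{\left(l \right)} = l^{2}$
$Q{\left(G{\left(3,v{\left(-1 \right)} \right)} \right)} w{\left(20 \right)} = 3^{2} \cdot 4 = 9 \cdot 4 = 36$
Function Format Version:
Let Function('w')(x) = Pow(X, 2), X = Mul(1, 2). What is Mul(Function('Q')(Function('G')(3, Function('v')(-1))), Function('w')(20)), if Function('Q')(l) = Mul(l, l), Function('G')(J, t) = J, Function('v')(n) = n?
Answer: 36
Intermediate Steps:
X = 2
Function('w')(x) = 4 (Function('w')(x) = Pow(2, 2) = 4)
Function('Q')(l) = Pow(l, 2)
Mul(Function('Q')(Function('G')(3, Function('v')(-1))), Function('w')(20)) = Mul(Pow(3, 2), 4) = Mul(9, 4) = 36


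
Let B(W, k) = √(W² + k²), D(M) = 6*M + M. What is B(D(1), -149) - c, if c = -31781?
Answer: 31781 + 5*√890 ≈ 31930.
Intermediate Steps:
D(M) = 7*M
B(D(1), -149) - c = √((7*1)² + (-149)²) - 1*(-31781) = √(7² + 22201) + 31781 = √(49 + 22201) + 31781 = √22250 + 31781 = 5*√890 + 31781 = 31781 + 5*√890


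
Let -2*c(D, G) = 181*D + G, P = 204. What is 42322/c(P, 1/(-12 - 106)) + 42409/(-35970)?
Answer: -77720771417/22388915010 ≈ -3.4714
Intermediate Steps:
c(D, G) = -181*D/2 - G/2 (c(D, G) = -(181*D + G)/2 = -(G + 181*D)/2 = -181*D/2 - G/2)
42322/c(P, 1/(-12 - 106)) + 42409/(-35970) = 42322/(-181/2*204 - 1/(2*(-12 - 106))) + 42409/(-35970) = 42322/(-18462 - ½/(-118)) + 42409*(-1/35970) = 42322/(-18462 - ½*(-1/118)) - 42409/35970 = 42322/(-18462 + 1/236) - 42409/35970 = 42322/(-4357031/236) - 42409/35970 = 42322*(-236/4357031) - 42409/35970 = -1426856/622433 - 42409/35970 = -77720771417/22388915010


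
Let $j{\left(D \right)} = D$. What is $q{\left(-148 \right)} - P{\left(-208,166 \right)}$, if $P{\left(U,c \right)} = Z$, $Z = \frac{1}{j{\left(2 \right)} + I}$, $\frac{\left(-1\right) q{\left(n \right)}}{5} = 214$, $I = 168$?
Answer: $- \frac{181901}{170} \approx -1070.0$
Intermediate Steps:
$q{\left(n \right)} = -1070$ ($q{\left(n \right)} = \left(-5\right) 214 = -1070$)
$Z = \frac{1}{170}$ ($Z = \frac{1}{2 + 168} = \frac{1}{170} \approx 0.0058824$)
$P{\left(U,c \right)} = \frac{1}{170}$
$q{\left(-148 \right)} - P{\left(-208,166 \right)} = -1070 - \frac{1}{170} = - \frac{181901}{170}$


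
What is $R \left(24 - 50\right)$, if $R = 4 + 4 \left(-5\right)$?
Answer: $416$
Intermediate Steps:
$R = -16$ ($R = 4 - 20 = -16$)
$R \left(24 - 50\right) = - 16 \left(24 - 50\right) = \left(-16\right) \left(-26\right) = 416$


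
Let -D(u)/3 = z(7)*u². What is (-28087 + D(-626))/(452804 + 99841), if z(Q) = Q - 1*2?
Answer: -5906227/552645 ≈ -10.687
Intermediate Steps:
z(Q) = -2 + Q (z(Q) = Q - 2 = -2 + Q)
D(u) = -15*u² (D(u) = -3*(-2 + 7)*u² = -15*u²)
(-28087 + D(-626))/(452804 + 99841) = (-28087 - 15*(-626)²)/(452804 + 99841) = (-28087 - 15*391876)/552645 = (-28087 - 5878140)*(1/552645) = -5906227*1/552645 = -5906227/552645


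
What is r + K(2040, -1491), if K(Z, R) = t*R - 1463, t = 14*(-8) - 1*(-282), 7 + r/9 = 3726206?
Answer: 33280858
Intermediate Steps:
r = 33535791 (r = -63 + 9*3726206 = -63 + 33535854 = 33535791)
t = 170 (t = -112 + 282 = 170)
K(Z, R) = -1463 + 170*R (K(Z, R) = 170*R - 1463 = -1463 + 170*R)
r + K(2040, -1491) = 33535791 + (-1463 + 170*(-1491)) = 33535791 + (-1463 - 253470) = 33535791 - 254933 = 33280858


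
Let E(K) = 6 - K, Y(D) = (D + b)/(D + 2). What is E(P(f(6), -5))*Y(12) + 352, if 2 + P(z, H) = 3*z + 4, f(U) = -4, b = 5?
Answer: 2600/7 ≈ 371.43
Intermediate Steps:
P(z, H) = 2 + 3*z (P(z, H) = -2 + (3*z + 4) = -2 + (4 + 3*z) = 2 + 3*z)
Y(D) = (5 + D)/(2 + D) (Y(D) = (D + 5)/(D + 2) = (5 + D)/(2 + D))
E(P(f(6), -5))*Y(12) + 352 = (6 - (2 + 3*(-4)))*((5 + 12)/(2 + 12)) + 352 = (6 - (2 - 12))*(17/14) + 352 = (6 - 1*(-10))*((1/14)*17) + 352 = (6 + 10)*(17/14) + 352 = 16*(17/14) + 352 = 136/7 + 352 = 2600/7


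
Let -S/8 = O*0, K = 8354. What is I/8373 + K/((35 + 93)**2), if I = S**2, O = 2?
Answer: 4177/8192 ≈ 0.50989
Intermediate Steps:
S = 0 (S = -16*0 = -8*0 = 0)
I = 0 (I = 0**2 = 0)
I/8373 + K/((35 + 93)**2) = 0/8373 + 8354/((35 + 93)**2) = 0*(1/8373) + 8354/(128**2) = 0 + 8354/16384 = 0 + 8354*(1/16384) = 0 + 4177/8192 = 4177/8192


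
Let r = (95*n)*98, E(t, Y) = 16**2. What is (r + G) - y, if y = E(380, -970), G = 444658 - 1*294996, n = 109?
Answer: 1164196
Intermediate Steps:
E(t, Y) = 256
G = 149662 (G = 444658 - 294996 = 149662)
y = 256
r = 1014790 (r = (95*109)*98 = 10355*98 = 1014790)
(r + G) - y = (1014790 + 149662) - 1*256 = 1164452 - 256 = 1164196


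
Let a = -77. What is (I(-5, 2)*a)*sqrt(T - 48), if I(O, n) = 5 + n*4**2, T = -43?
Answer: -2849*I*sqrt(91) ≈ -27178.0*I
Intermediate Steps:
I(O, n) = 5 + 16*n (I(O, n) = 5 + n*16 = 5 + 16*n)
(I(-5, 2)*a)*sqrt(T - 48) = ((5 + 16*2)*(-77))*sqrt(-43 - 48) = ((5 + 32)*(-77))*sqrt(-91) = (37*(-77))*(I*sqrt(91)) = -2849*I*sqrt(91)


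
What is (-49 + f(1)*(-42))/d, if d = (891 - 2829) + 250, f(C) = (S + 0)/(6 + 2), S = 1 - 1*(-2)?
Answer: 259/6752 ≈ 0.038359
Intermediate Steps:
S = 3 (S = 1 + 2 = 3)
f(C) = 3/8 (f(C) = (3 + 0)/(6 + 2) = 3/8)
d = -1688 (d = -1938 + 250 = -1688)
(-49 + f(1)*(-42))/d = (-49 + (3/8)*(-42))/(-1688) = (-49 - 63/4)*(-1/1688) = -259/4*(-1/1688) = 259/6752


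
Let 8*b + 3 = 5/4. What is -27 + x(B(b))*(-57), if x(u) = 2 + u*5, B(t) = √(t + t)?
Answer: -141 - 285*I*√7/4 ≈ -141.0 - 188.51*I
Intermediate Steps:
b = -7/32 (b = -3/8 + (5/4)/8 = -3/8 + (5*(¼))/8 = -3/8 + (⅛)*(5/4) = -3/8 + 5/32 = -7/32 ≈ -0.21875)
B(t) = √2*√t (B(t) = √(2*t) = √2*√t)
x(u) = 2 + 5*u
-27 + x(B(b))*(-57) = -27 + (2 + 5*(√2*√(-7/32)))*(-57) = -27 + (2 + 5*(√2*(I*√14/8)))*(-57) = -27 + (2 + 5*(I*√7/4))*(-57) = -27 + (2 + 5*I*√7/4)*(-57) = -27 + (-114 - 285*I*√7/4) = -141 - 285*I*√7/4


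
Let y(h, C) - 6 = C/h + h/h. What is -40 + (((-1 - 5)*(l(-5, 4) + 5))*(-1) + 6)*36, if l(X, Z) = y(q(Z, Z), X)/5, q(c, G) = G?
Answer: 7522/5 ≈ 1504.4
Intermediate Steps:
y(h, C) = 7 + C/h (y(h, C) = 6 + (C/h + h/h) = 6 + (C/h + 1) = 6 + (1 + C/h) = 7 + C/h)
l(X, Z) = 7/5 + X/(5*Z) (l(X, Z) = (7 + X/Z)/5 = (7 + X/Z)*(⅕) = 7/5 + X/(5*Z))
-40 + (((-1 - 5)*(l(-5, 4) + 5))*(-1) + 6)*36 = -40 + (((-1 - 5)*((⅕)*(-5 + 7*4)/4 + 5))*(-1) + 6)*36 = -40 + (-6*((⅕)*(¼)*(-5 + 28) + 5)*(-1) + 6)*36 = -40 + (-6*((⅕)*(¼)*23 + 5)*(-1) + 6)*36 = -40 + (-6*(23/20 + 5)*(-1) + 6)*36 = -40 + (-6*123/20*(-1) + 6)*36 = -40 + (-369/10*(-1) + 6)*36 = -40 + (369/10 + 6)*36 = -40 + (429/10)*36 = -40 + 7722/5 = 7522/5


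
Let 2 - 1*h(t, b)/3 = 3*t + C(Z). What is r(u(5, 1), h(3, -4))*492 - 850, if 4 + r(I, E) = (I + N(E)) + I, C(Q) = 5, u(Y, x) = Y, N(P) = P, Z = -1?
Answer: -15610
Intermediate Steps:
h(t, b) = -9 - 9*t (h(t, b) = 6 - 3*(3*t + 5) = 6 - 3*(5 + 3*t) = 6 + (-15 - 9*t) = -9 - 9*t)
r(I, E) = -4 + E + 2*I (r(I, E) = -4 + ((I + E) + I) = -4 + ((E + I) + I) = -4 + (E + 2*I) = -4 + E + 2*I)
r(u(5, 1), h(3, -4))*492 - 850 = (-4 + (-9 - 9*3) + 2*5)*492 - 850 = (-4 + (-9 - 27) + 10)*492 - 850 = (-4 - 36 + 10)*492 - 850 = -30*492 - 850 = -14760 - 850 = -15610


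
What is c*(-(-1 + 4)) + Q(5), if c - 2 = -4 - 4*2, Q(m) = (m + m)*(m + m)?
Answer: 130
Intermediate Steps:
Q(m) = 4*m² (Q(m) = (2*m)*(2*m) = 4*m²)
c = -10 (c = 2 + (-4 - 4*2) = 2 + (-4 - 8) = 2 - 12 = -10)
c*(-(-1 + 4)) + Q(5) = -(-10)*(-1 + 4) + 4*5² = -(-10)*3 + 4*25 = -10*(-3) + 100 = 30 + 100 = 130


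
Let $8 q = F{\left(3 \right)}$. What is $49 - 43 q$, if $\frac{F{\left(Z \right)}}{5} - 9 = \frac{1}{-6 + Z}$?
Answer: $- \frac{2207}{12} \approx -183.92$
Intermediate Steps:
$F{\left(Z \right)} = 45 + \frac{5}{-6 + Z}$
$q = \frac{65}{12}$ ($q = \frac{5 \frac{1}{-6 + 3} \left(-53 + 9 \cdot 3\right)}{8} = \frac{5 \frac{1}{-3} \left(-53 + 27\right)}{8} = \frac{5 \left(- \frac{1}{3}\right) \left(-26\right)}{8} = \frac{1}{8} \cdot \frac{130}{3} = \frac{65}{12} \approx 5.4167$)
$49 - 43 q = 49 - \frac{2795}{12} = - \frac{2207}{12}$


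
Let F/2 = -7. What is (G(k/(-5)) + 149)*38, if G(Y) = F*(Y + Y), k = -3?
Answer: 25118/5 ≈ 5023.6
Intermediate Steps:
F = -14 (F = 2*(-7) = -14)
G(Y) = -28*Y (G(Y) = -14*(Y + Y) = -28*Y)
(G(k/(-5)) + 149)*38 = (-(-84)/(-5) + 149)*38 = (-(-84)*(-1)/5 + 149)*38 = (-28*⅗ + 149)*38 = (-84/5 + 149)*38 = (661/5)*38 = 25118/5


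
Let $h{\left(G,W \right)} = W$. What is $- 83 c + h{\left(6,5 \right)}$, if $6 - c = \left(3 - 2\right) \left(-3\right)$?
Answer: $-742$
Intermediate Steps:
$c = 9$ ($c = 6 - \left(3 - 2\right) \left(-3\right) = 6 - 1 \left(-3\right) = 6 - -3 = 6 + 3 = 9$)
$- 83 c + h{\left(6,5 \right)} = \left(-83\right) 9 + 5 = -747 + 5 = -742$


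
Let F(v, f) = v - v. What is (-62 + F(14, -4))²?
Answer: 3844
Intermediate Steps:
F(v, f) = 0
(-62 + F(14, -4))² = (-62 + 0)² = (-62)² = 3844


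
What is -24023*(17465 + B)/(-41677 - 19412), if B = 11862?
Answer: 704522521/61089 ≈ 11533.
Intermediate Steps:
-24023*(17465 + B)/(-41677 - 19412) = -24023*(17465 + 11862)/(-41677 - 19412) = -24023/((-61089/29327)) = -24023/((-61089*1/29327)) = -24023/(-61089/29327) = -24023*(-29327/61089) = 704522521/61089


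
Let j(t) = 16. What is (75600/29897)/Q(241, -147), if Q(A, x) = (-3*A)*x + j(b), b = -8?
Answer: 10800/453994487 ≈ 2.3789e-5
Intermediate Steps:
Q(A, x) = 16 - 3*A*x (Q(A, x) = (-3*A)*x + 16 = -3*A*x + 16 = 16 - 3*A*x)
(75600/29897)/Q(241, -147) = (75600/29897)/(16 - 3*241*(-147)) = (75600*(1/29897))/(16 + 106281) = (10800/4271)/106297 = (10800/4271)*(1/106297) = 10800/453994487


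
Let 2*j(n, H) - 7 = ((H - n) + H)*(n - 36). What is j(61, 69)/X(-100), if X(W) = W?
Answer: -483/50 ≈ -9.6600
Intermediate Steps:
j(n, H) = 7/2 + (-36 + n)*(-n + 2*H)/2 (j(n, H) = 7/2 + (((H - n) + H)*(n - 36))/2 = 7/2 + ((-n + 2*H)*(-36 + n))/2 = 7/2 + ((-36 + n)*(-n + 2*H))/2 = 7/2 + (-36 + n)*(-n + 2*H)/2)
j(61, 69)/X(-100) = (7/2 - 36*69 + 18*61 - ½*61² + 69*61)/(-100) = (7/2 - 2484 + 1098 - ½*3721 + 4209)*(-1/100) = (7/2 - 2484 + 1098 - 3721/2 + 4209)*(-1/100) = 966*(-1/100) = -483/50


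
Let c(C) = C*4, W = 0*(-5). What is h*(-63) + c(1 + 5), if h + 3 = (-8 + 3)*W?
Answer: 213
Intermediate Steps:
W = 0
c(C) = 4*C
h = -3 (h = -3 + (-8 + 3)*0 = -3 - 5*0 = -3 + 0 = -3)
h*(-63) + c(1 + 5) = -3*(-63) + 4*(1 + 5) = 189 + 4*6 = 189 + 24 = 213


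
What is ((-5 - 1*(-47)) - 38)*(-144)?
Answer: -576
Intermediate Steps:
((-5 - 1*(-47)) - 38)*(-144) = ((-5 + 47) - 38)*(-144) = (42 - 38)*(-144) = 4*(-144) = -576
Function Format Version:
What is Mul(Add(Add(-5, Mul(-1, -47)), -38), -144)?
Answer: -576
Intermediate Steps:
Mul(Add(Add(-5, Mul(-1, -47)), -38), -144) = Mul(Add(Add(-5, 47), -38), -144) = Mul(Add(42, -38), -144) = Mul(4, -144) = -576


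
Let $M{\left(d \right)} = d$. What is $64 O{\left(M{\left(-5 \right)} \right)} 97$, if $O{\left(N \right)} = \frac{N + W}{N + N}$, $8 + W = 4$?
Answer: $\frac{27936}{5} \approx 5587.2$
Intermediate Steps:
$W = -4$ ($W = -8 + 4 = -4$)
$O{\left(N \right)} = \frac{-4 + N}{2 N}$ ($O{\left(N \right)} = \frac{N - 4}{N + N} = \frac{-4 + N}{2 N}$)
$64 O{\left(M{\left(-5 \right)} \right)} 97 = 64 \frac{-4 - 5}{2 \left(-5\right)} 97 = 64 \cdot \frac{1}{2} \left(- \frac{1}{5}\right) \left(-9\right) 97 = 64 \cdot \frac{9}{10} \cdot 97 = \frac{288}{5} \cdot 97 = \frac{27936}{5}$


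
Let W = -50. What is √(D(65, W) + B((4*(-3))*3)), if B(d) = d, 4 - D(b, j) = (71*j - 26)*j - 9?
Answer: I*√178823 ≈ 422.87*I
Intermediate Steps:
D(b, j) = 13 - j*(-26 + 71*j) (D(b, j) = 4 - ((71*j - 26)*j - 9) = 4 - ((-26 + 71*j)*j - 9) = 4 - (j*(-26 + 71*j) - 9) = 4 - (-9 + j*(-26 + 71*j)) = 4 + (9 - j*(-26 + 71*j)) = 13 - j*(-26 + 71*j))
√(D(65, W) + B((4*(-3))*3)) = √((13 - 71*(-50)² + 26*(-50)) + (4*(-3))*3) = √((13 - 71*2500 - 1300) - 12*3) = √((13 - 177500 - 1300) - 36) = √(-178787 - 36) = √(-178823) = I*√178823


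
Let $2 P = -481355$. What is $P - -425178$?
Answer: $\frac{369001}{2} \approx 1.845 \cdot 10^{5}$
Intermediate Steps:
$P = - \frac{481355}{2}$ ($P = \frac{1}{2} \left(-481355\right) = - \frac{481355}{2} \approx -2.4068 \cdot 10^{5}$)
$P - -425178 = - \frac{481355}{2} - -425178 = - \frac{481355}{2} + 425178 = \frac{369001}{2}$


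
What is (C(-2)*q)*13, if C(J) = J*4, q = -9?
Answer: 936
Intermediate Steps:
C(J) = 4*J
(C(-2)*q)*13 = ((4*(-2))*(-9))*13 = -8*(-9)*13 = 72*13 = 936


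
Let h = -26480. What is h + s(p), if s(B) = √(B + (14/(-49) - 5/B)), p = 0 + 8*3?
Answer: -26480 + √165858/84 ≈ -26475.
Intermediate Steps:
p = 24 (p = 0 + 24 = 24)
s(B) = √(-2/7 + B - 5/B) (s(B) = √(B + (14*(-1/49) - 5/B)) = √(B + (-2/7 - 5/B)) = √(-2/7 + B - 5/B))
h + s(p) = -26480 + √(-14 - 245/24 + 49*24)/7 = -26480 + √(-14 - 245*1/24 + 1176)/7 = -26480 + √(-14 - 245/24 + 1176)/7 = -26480 + √(27643/24)/7 = -26480 + (√165858/12)/7 = -26480 + √165858/84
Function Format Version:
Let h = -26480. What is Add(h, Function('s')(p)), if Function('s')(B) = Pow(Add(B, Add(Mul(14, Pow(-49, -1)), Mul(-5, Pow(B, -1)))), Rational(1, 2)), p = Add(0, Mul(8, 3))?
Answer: Add(-26480, Mul(Rational(1, 84), Pow(165858, Rational(1, 2)))) ≈ -26475.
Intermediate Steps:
p = 24 (p = Add(0, 24) = 24)
Function('s')(B) = Pow(Add(Rational(-2, 7), B, Mul(-5, Pow(B, -1))), Rational(1, 2)) (Function('s')(B) = Pow(Add(B, Add(Mul(14, Rational(-1, 49)), Mul(-5, Pow(B, -1)))), Rational(1, 2)) = Pow(Add(B, Add(Rational(-2, 7), Mul(-5, Pow(B, -1)))), Rational(1, 2)) = Pow(Add(Rational(-2, 7), B, Mul(-5, Pow(B, -1))), Rational(1, 2)))
Add(h, Function('s')(p)) = Add(-26480, Mul(Rational(1, 7), Pow(Add(-14, Mul(-245, Pow(24, -1)), Mul(49, 24)), Rational(1, 2)))) = Add(-26480, Mul(Rational(1, 7), Pow(Add(-14, Mul(-245, Rational(1, 24)), 1176), Rational(1, 2)))) = Add(-26480, Mul(Rational(1, 7), Pow(Add(-14, Rational(-245, 24), 1176), Rational(1, 2)))) = Add(-26480, Mul(Rational(1, 7), Pow(Rational(27643, 24), Rational(1, 2)))) = Add(-26480, Mul(Rational(1, 7), Mul(Rational(1, 12), Pow(165858, Rational(1, 2))))) = Add(-26480, Mul(Rational(1, 84), Pow(165858, Rational(1, 2))))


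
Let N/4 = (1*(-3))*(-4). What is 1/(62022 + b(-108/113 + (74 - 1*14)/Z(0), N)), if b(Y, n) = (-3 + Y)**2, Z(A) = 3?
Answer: 12769/795245887 ≈ 1.6057e-5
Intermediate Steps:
N = 48 (N = 4*((1*(-3))*(-4)) = 4*(-3*(-4)) = 4*12 = 48)
1/(62022 + b(-108/113 + (74 - 1*14)/Z(0), N)) = 1/(62022 + (-3 + (-108/113 + (74 - 1*14)/3))**2) = 1/(62022 + (-3 + (-108*1/113 + (74 - 14)*(1/3)))**2) = 1/(62022 + (-3 + (-108/113 + 60*(1/3)))**2) = 1/(62022 + (-3 + (-108/113 + 20))**2) = 1/(62022 + (-3 + 2152/113)**2) = 1/(62022 + (1813/113)**2) = 1/(62022 + 3286969/12769) = 1/(795245887/12769) = 12769/795245887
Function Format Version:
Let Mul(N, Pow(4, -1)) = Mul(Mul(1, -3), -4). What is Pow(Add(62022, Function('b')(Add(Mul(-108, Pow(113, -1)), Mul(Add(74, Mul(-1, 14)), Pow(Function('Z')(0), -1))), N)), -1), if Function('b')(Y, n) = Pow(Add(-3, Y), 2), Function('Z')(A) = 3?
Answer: Rational(12769, 795245887) ≈ 1.6057e-5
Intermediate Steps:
N = 48 (N = Mul(4, Mul(Mul(1, -3), -4)) = Mul(4, Mul(-3, -4)) = Mul(4, 12) = 48)
Pow(Add(62022, Function('b')(Add(Mul(-108, Pow(113, -1)), Mul(Add(74, Mul(-1, 14)), Pow(Function('Z')(0), -1))), N)), -1) = Pow(Add(62022, Pow(Add(-3, Add(Mul(-108, Pow(113, -1)), Mul(Add(74, Mul(-1, 14)), Pow(3, -1)))), 2)), -1) = Pow(Add(62022, Pow(Add(-3, Add(Mul(-108, Rational(1, 113)), Mul(Add(74, -14), Rational(1, 3)))), 2)), -1) = Pow(Add(62022, Pow(Add(-3, Add(Rational(-108, 113), Mul(60, Rational(1, 3)))), 2)), -1) = Pow(Add(62022, Pow(Add(-3, Add(Rational(-108, 113), 20)), 2)), -1) = Pow(Add(62022, Pow(Add(-3, Rational(2152, 113)), 2)), -1) = Pow(Add(62022, Pow(Rational(1813, 113), 2)), -1) = Pow(Add(62022, Rational(3286969, 12769)), -1) = Pow(Rational(795245887, 12769), -1) = Rational(12769, 795245887)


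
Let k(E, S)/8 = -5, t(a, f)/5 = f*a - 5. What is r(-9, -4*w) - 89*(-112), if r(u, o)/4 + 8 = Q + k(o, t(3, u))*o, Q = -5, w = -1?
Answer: 9276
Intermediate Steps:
t(a, f) = -25 + 5*a*f (t(a, f) = 5*(f*a - 5) = 5*(a*f - 5) = 5*(-5 + a*f) = -25 + 5*a*f)
k(E, S) = -40 (k(E, S) = 8*(-5) = -40)
r(u, o) = -52 - 160*o (r(u, o) = -32 + 4*(-5 - 40*o) = -32 + (-20 - 160*o) = -52 - 160*o)
r(-9, -4*w) - 89*(-112) = (-52 - (-640)*(-1)) - 89*(-112) = (-52 - 160*4) + 9968 = (-52 - 640) + 9968 = -692 + 9968 = 9276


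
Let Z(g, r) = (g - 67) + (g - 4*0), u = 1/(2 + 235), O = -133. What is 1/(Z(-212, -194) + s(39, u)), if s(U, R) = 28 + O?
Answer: -1/596 ≈ -0.0016779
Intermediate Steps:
u = 1/237 ≈ 0.0042194
s(U, R) = -105 (s(U, R) = 28 - 133 = -105)
Z(g, r) = -67 + 2*g (Z(g, r) = (-67 + g) + (g + 0) = (-67 + g) + g = -67 + 2*g)
1/(Z(-212, -194) + s(39, u)) = 1/((-67 + 2*(-212)) - 105) = 1/((-67 - 424) - 105) = 1/(-491 - 105) = 1/(-596) = -1/596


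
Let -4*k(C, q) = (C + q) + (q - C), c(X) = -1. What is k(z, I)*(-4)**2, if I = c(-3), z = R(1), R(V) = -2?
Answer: 8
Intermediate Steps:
z = -2
I = -1
k(C, q) = -q/2 (k(C, q) = -((C + q) + (q - C))/4 = -q/2)
k(z, I)*(-4)**2 = -1/2*(-1)*(-4)**2 = (1/2)*16 = 8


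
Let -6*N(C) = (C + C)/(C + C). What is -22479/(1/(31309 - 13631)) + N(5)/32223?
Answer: -76829381777557/193338 ≈ -3.9738e+8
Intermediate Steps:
N(C) = -1/6 (N(C) = -(C + C)/(6*(C + C)) = -2*C/(6*(2*C)) = -2*C*1/(2*C)/6 = -1/6*1 = -1/6)
-22479/(1/(31309 - 13631)) + N(5)/32223 = -22479/(1/(31309 - 13631)) - 1/6/32223 = -22479/(1/17678) - 1/6*1/32223 = -22479/1/17678 - 1/193338 = -22479*17678 - 1/193338 = -397383762 - 1/193338 = -76829381777557/193338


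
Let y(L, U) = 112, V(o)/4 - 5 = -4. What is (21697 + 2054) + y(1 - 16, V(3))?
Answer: 23863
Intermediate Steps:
V(o) = 4 (V(o) = 20 + 4*(-4) = 20 - 16 = 4)
(21697 + 2054) + y(1 - 16, V(3)) = (21697 + 2054) + 112 = 23751 + 112 = 23863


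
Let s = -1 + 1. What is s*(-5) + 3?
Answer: 3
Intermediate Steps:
s = 0
s*(-5) + 3 = 0*(-5) + 3 = 0 + 3 = 3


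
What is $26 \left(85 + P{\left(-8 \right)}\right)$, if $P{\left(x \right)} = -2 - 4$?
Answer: $2054$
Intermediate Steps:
$P{\left(x \right)} = -6$
$26 \left(85 + P{\left(-8 \right)}\right) = 26 \left(85 - 6\right) = 26 \cdot 79 = 2054$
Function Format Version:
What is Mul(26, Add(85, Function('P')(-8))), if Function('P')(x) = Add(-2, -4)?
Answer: 2054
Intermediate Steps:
Function('P')(x) = -6
Mul(26, Add(85, Function('P')(-8))) = Mul(26, Add(85, -6)) = Mul(26, 79) = 2054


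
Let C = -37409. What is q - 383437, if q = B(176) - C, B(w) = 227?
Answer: -345801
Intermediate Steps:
q = 37636 (q = 227 - 1*(-37409) = 227 + 37409 = 37636)
q - 383437 = 37636 - 383437 = -345801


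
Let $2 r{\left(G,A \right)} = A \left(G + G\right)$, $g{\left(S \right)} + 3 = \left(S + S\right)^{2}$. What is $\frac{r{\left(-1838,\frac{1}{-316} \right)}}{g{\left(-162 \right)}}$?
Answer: $\frac{919}{16585734} \approx 5.5409 \cdot 10^{-5}$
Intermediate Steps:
$g{\left(S \right)} = -3 + 4 S^{2}$ ($g{\left(S \right)} = -3 + \left(S + S\right)^{2} = -3 + \left(2 S\right)^{2} = -3 + 4 S^{2}$)
$r{\left(G,A \right)} = A G$ ($r{\left(G,A \right)} = \frac{A \left(G + G\right)}{2} = \frac{A 2 G}{2} = \frac{2 A G}{2} = A G$)
$\frac{r{\left(-1838,\frac{1}{-316} \right)}}{g{\left(-162 \right)}} = \frac{\frac{1}{-316} \left(-1838\right)}{-3 + 4 \left(-162\right)^{2}} = \frac{\left(- \frac{1}{316}\right) \left(-1838\right)}{-3 + 4 \cdot 26244} = \frac{919}{158 \left(-3 + 104976\right)} = \frac{919}{158 \cdot 104973} = \frac{919}{158} \cdot \frac{1}{104973} = \frac{919}{16585734}$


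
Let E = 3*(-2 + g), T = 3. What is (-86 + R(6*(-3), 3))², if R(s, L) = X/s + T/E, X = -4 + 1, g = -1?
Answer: 267289/36 ≈ 7424.7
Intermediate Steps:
E = -9 (E = 3*(-2 - 1) = 3*(-3) = -9)
X = -3
R(s, L) = -⅓ - 3/s (R(s, L) = -3/s + 3/(-9) = -3/s + 3*(-⅑) = -3/s - ⅓ = -⅓ - 3/s)
(-86 + R(6*(-3), 3))² = (-86 + (-9 - 6*(-3))/(3*((6*(-3)))))² = (-86 + (⅓)*(-9 - 1*(-18))/(-18))² = (-86 + (⅓)*(-1/18)*(-9 + 18))² = (-86 + (⅓)*(-1/18)*9)² = (-86 - ⅙)² = (-517/6)² = 267289/36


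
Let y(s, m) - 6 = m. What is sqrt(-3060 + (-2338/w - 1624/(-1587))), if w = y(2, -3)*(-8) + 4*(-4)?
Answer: I*sqrt(1428550755)/690 ≈ 54.777*I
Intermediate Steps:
y(s, m) = 6 + m
w = -40 (w = (6 - 3)*(-8) + 4*(-4) = 3*(-8) - 16 = -24 - 16 = -40)
sqrt(-3060 + (-2338/w - 1624/(-1587))) = sqrt(-3060 + (-2338/(-40) - 1624/(-1587))) = sqrt(-3060 + (-2338*(-1/40) - 1624*(-1/1587))) = sqrt(-3060 + (1169/20 + 1624/1587)) = sqrt(-3060 + 1887683/31740) = sqrt(-95236717/31740) = I*sqrt(1428550755)/690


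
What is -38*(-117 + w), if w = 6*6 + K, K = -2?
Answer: 3154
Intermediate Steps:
w = 34 (w = 6*6 - 2 = 36 - 2 = 34)
-38*(-117 + w) = -38*(-117 + 34) = -38*(-83) = 3154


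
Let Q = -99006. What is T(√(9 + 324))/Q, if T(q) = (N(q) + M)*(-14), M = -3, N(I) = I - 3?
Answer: -14/16501 + 7*√37/16501 ≈ 0.0017320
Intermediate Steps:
N(I) = -3 + I
T(q) = 84 - 14*q (T(q) = ((-3 + q) - 3)*(-14) = (-6 + q)*(-14) = 84 - 14*q)
T(√(9 + 324))/Q = (84 - 14*√(9 + 324))/(-99006) = (84 - 42*√37)*(-1/99006) = -14/16501 + 7*√37/16501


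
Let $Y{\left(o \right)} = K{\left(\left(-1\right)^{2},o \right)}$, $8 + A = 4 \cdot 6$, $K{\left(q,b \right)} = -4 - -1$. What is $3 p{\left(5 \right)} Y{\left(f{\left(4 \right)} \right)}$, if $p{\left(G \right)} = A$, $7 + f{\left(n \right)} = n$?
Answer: $-144$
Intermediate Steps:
$f{\left(n \right)} = -7 + n$
$K{\left(q,b \right)} = -3$ ($K{\left(q,b \right)} = -4 + 1 = -3$)
$A = 16$ ($A = -8 + 4 \cdot 6 = -8 + 24 = 16$)
$Y{\left(o \right)} = -3$
$p{\left(G \right)} = 16$
$3 p{\left(5 \right)} Y{\left(f{\left(4 \right)} \right)} = 3 \cdot 16 \left(-3\right) = 48 \left(-3\right) = -144$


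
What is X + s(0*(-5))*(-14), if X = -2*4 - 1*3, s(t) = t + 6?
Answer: -95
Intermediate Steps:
s(t) = 6 + t
X = -11 (X = -8 - 3 = -11)
X + s(0*(-5))*(-14) = -11 + (6 + 0*(-5))*(-14) = -11 + (6 + 0)*(-14) = -11 + 6*(-14) = -11 - 84 = -95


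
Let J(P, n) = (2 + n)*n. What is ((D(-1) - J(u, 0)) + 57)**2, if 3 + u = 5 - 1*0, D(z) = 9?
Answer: 4356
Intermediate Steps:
u = 2 (u = -3 + (5 - 1*0) = -3 + (5 + 0) = -3 + 5 = 2)
J(P, n) = n*(2 + n)
((D(-1) - J(u, 0)) + 57)**2 = ((9 - 0*(2 + 0)) + 57)**2 = ((9 - 0*2) + 57)**2 = ((9 - 1*0) + 57)**2 = ((9 + 0) + 57)**2 = (9 + 57)**2 = 66**2 = 4356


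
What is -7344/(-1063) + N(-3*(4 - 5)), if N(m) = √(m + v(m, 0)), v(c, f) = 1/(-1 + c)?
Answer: 7344/1063 + √14/2 ≈ 8.7796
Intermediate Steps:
N(m) = √(m + 1/(-1 + m))
-7344/(-1063) + N(-3*(4 - 5)) = -7344/(-1063) + √((1 + (-3*(4 - 5))*(-1 - 3*(4 - 5)))/(-1 - 3*(4 - 5))) = -7344*(-1)/1063 + √((1 + (-3*(-1))*(-1 - 3*(-1)))/(-1 - 3*(-1))) = -204*(-36/1063) + √((1 + 3*(-1 + 3))/(-1 + 3)) = 7344/1063 + √((1 + 3*2)/2) = 7344/1063 + √((1 + 6)/2) = 7344/1063 + √((½)*7) = 7344/1063 + √(7/2) = 7344/1063 + √14/2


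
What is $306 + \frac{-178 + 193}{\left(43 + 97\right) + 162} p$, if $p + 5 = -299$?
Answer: $\frac{43926}{151} \approx 290.9$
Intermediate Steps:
$p = -304$ ($p = -5 - 299 = -304$)
$306 + \frac{-178 + 193}{\left(43 + 97\right) + 162} p = 306 + \frac{-178 + 193}{\left(43 + 97\right) + 162} \left(-304\right) = 306 + \frac{15}{140 + 162} \left(-304\right) = 306 + \frac{15}{302} \left(-304\right) = 306 - \frac{2280}{151} = \frac{43926}{151}$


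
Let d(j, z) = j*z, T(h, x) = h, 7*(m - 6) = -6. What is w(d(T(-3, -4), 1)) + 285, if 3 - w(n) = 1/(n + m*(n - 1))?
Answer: 47527/165 ≈ 288.04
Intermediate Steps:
m = 36/7 (m = 6 + (1/7)*(-6) = 6 - 6/7 = 36/7 ≈ 5.1429)
w(n) = 3 - 1/(-36/7 + 43*n/7) (w(n) = 3 - 1/(n + 36*(n - 1)/7) = 3 - 1/(n + 36*(-1 + n)/7) = 3 - 1/(n + (-36/7 + 36*n/7)) = 3 - 1/(-36/7 + 43*n/7))
w(d(T(-3, -4), 1)) + 285 = (-115 + 129*(-3*1))/(-36 + 43*(-3*1)) + 285 = (-115 + 129*(-3))/(-36 + 43*(-3)) + 285 = (-115 - 387)/(-36 - 129) + 285 = -502/(-165) + 285 = -1/165*(-502) + 285 = 502/165 + 285 = 47527/165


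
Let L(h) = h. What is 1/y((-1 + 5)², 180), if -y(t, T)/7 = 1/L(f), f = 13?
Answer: -13/7 ≈ -1.8571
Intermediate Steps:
y(t, T) = -7/13
1/y((-1 + 5)², 180) = 1/(-7/13) = -13/7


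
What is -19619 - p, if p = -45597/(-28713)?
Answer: -187788648/9571 ≈ -19621.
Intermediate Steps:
p = 15199/9571 (p = -45597*(-1/28713) = 15199/9571 ≈ 1.5880)
-19619 - p = -19619 - 1*15199/9571 = -19619 - 15199/9571 = -187788648/9571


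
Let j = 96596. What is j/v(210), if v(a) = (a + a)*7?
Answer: 24149/735 ≈ 32.856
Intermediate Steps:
v(a) = 14*a (v(a) = (2*a)*7 = 14*a)
j/v(210) = 96596/((14*210)) = 96596/2940 = 96596*(1/2940) = 24149/735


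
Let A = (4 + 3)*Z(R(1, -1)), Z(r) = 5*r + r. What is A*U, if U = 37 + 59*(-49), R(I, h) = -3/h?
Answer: -359604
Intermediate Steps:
U = -2854 (U = 37 - 2891 = -2854)
Z(r) = 6*r
A = 126 (A = (4 + 3)*(6*(-3/(-1))) = 7*(6*(-3*(-1))) = 7*(6*3) = 7*18 = 126)
A*U = 126*(-2854) = -359604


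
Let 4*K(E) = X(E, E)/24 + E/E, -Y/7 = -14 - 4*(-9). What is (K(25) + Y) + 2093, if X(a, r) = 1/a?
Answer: 4654201/2400 ≈ 1939.3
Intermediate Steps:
Y = -154 (Y = -7*(-14 - 4*(-9)) = -7*(-14 + 36) = -7*22 = -154)
K(E) = ¼ + 1/(96*E) (K(E) = (1/(E*24) + E/E)/4 = ((1/24)/E + 1)/4 = (1/(24*E) + 1)/4 = (1 + 1/(24*E))/4 = ¼ + 1/(96*E))
(K(25) + Y) + 2093 = ((1/96)*(1 + 24*25)/25 - 154) + 2093 = ((1/96)*(1/25)*(1 + 600) - 154) + 2093 = ((1/96)*(1/25)*601 - 154) + 2093 = (601/2400 - 154) + 2093 = -368999/2400 + 2093 = 4654201/2400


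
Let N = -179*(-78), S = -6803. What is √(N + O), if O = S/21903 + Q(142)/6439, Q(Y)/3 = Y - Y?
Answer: √136693888701/3129 ≈ 118.16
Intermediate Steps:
Q(Y) = 0 (Q(Y) = 3*(Y - Y) = 3*0 = 0)
O = -6803/21903 (O = -6803/21903 + 0/6439 = -6803*1/21903 + 0*(1/6439) = -6803/21903 + 0 = -6803/21903 ≈ -0.31060)
N = 13962
√(N + O) = √(13962 - 6803/21903) = √(305802883/21903) = √136693888701/3129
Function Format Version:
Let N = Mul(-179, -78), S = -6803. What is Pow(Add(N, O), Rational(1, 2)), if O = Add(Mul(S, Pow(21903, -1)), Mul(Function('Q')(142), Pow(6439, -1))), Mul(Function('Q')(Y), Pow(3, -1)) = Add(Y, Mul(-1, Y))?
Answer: Mul(Rational(1, 3129), Pow(136693888701, Rational(1, 2))) ≈ 118.16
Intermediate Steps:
Function('Q')(Y) = 0 (Function('Q')(Y) = Mul(3, Add(Y, Mul(-1, Y))) = Mul(3, 0) = 0)
O = Rational(-6803, 21903) (O = Add(Mul(-6803, Pow(21903, -1)), Mul(0, Pow(6439, -1))) = Add(Mul(-6803, Rational(1, 21903)), Mul(0, Rational(1, 6439))) = Add(Rational(-6803, 21903), 0) = Rational(-6803, 21903) ≈ -0.31060)
N = 13962
Pow(Add(N, O), Rational(1, 2)) = Pow(Add(13962, Rational(-6803, 21903)), Rational(1, 2)) = Pow(Rational(305802883, 21903), Rational(1, 2)) = Mul(Rational(1, 3129), Pow(136693888701, Rational(1, 2)))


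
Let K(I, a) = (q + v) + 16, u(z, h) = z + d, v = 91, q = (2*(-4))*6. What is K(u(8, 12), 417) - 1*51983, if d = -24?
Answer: -51924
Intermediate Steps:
q = -48 (q = -8*6 = -48)
u(z, h) = -24 + z (u(z, h) = z - 24 = -24 + z)
K(I, a) = 59 (K(I, a) = (-48 + 91) + 16 = 43 + 16 = 59)
K(u(8, 12), 417) - 1*51983 = 59 - 1*51983 = 59 - 51983 = -51924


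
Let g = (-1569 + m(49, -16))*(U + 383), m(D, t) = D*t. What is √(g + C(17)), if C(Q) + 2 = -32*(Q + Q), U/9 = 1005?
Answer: I*√22185174 ≈ 4710.1*I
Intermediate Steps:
U = 9045 (U = 9*1005 = 9045)
C(Q) = -2 - 64*Q (C(Q) = -2 - 32*(Q + Q) = -2 - 64*Q)
g = -22184084 (g = (-1569 + 49*(-16))*(9045 + 383) = (-1569 - 784)*9428 = -2353*9428 = -22184084)
√(g + C(17)) = √(-22184084 + (-2 - 64*17)) = √(-22184084 + (-2 - 1088)) = √(-22184084 - 1090) = √(-22185174) = I*√22185174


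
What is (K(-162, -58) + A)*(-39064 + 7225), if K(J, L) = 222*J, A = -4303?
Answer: 1282061013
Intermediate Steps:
(K(-162, -58) + A)*(-39064 + 7225) = (222*(-162) - 4303)*(-39064 + 7225) = (-35964 - 4303)*(-31839) = -40267*(-31839) = 1282061013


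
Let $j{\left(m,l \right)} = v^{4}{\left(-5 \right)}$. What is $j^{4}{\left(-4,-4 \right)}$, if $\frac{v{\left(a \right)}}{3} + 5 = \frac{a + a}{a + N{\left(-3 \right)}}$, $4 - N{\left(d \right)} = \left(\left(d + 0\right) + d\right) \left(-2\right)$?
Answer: $\frac{301816589578637524098828277587890625}{665416609183179841} \approx 4.5358 \cdot 10^{17}$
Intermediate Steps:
$N{\left(d \right)} = 4 + 4 d$ ($N{\left(d \right)} = 4 - \left(\left(d + 0\right) + d\right) \left(-2\right) = 4 - \left(d + d\right) \left(-2\right) = 4 - 2 d \left(-2\right) = 4 - - 4 d = 4 + 4 d$)
$v{\left(a \right)} = -15 + \frac{6 a}{-8 + a}$ ($v{\left(a \right)} = -15 + 3 \frac{a + a}{a + \left(4 + 4 \left(-3\right)\right)} = -15 + 3 \frac{2 a}{a + \left(4 - 12\right)} = -15 + 3 \frac{2 a}{a - 8} = -15 + 3 \frac{2 a}{-8 + a} = -15 + \frac{6 a}{-8 + a}$)
$j{\left(m,l \right)} = \frac{741200625}{28561}$ ($j{\left(m,l \right)} = \left(\frac{3 \left(40 - -15\right)}{-8 - 5}\right)^{4} = \left(\frac{3 \left(40 + 15\right)}{-13}\right)^{4} = \left(3 \left(- \frac{1}{13}\right) 55\right)^{4} = \left(- \frac{165}{13}\right)^{4} = \frac{741200625}{28561}$)
$j^{4}{\left(-4,-4 \right)} = \left(\frac{741200625}{28561}\right)^{4} = \frac{301816589578637524098828277587890625}{665416609183179841}$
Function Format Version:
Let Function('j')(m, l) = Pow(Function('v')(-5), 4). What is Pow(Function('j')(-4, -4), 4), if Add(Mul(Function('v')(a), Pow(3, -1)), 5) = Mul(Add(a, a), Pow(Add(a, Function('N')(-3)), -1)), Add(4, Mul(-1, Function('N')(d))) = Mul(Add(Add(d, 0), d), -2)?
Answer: Rational(301816589578637524098828277587890625, 665416609183179841) ≈ 4.5358e+17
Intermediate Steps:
Function('N')(d) = Add(4, Mul(4, d)) (Function('N')(d) = Add(4, Mul(-1, Mul(Add(Add(d, 0), d), -2))) = Add(4, Mul(-1, Mul(Add(d, d), -2))) = Add(4, Mul(-1, Mul(Mul(2, d), -2))) = Add(4, Mul(-1, Mul(-4, d))) = Add(4, Mul(4, d)))
Function('v')(a) = Add(-15, Mul(6, a, Pow(Add(-8, a), -1))) (Function('v')(a) = Add(-15, Mul(3, Mul(Add(a, a), Pow(Add(a, Add(4, Mul(4, -3))), -1)))) = Add(-15, Mul(3, Mul(Mul(2, a), Pow(Add(a, Add(4, -12)), -1)))) = Add(-15, Mul(3, Mul(Mul(2, a), Pow(Add(a, -8), -1)))) = Add(-15, Mul(3, Mul(Mul(2, a), Pow(Add(-8, a), -1)))) = Add(-15, Mul(3, Mul(2, a, Pow(Add(-8, a), -1)))) = Add(-15, Mul(6, a, Pow(Add(-8, a), -1))))
Function('j')(m, l) = Rational(741200625, 28561) (Function('j')(m, l) = Pow(Mul(3, Pow(Add(-8, -5), -1), Add(40, Mul(-3, -5))), 4) = Pow(Mul(3, Pow(-13, -1), Add(40, 15)), 4) = Pow(Mul(3, Rational(-1, 13), 55), 4) = Pow(Rational(-165, 13), 4) = Rational(741200625, 28561))
Pow(Function('j')(-4, -4), 4) = Pow(Rational(741200625, 28561), 4) = Rational(301816589578637524098828277587890625, 665416609183179841)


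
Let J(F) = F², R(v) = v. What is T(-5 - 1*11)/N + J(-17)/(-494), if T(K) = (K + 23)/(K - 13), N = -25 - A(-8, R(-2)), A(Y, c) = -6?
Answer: -8199/14326 ≈ -0.57232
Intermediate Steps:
N = -19 (N = -25 - 1*(-6) = -25 + 6 = -19)
T(K) = (23 + K)/(-13 + K)
T(-5 - 1*11)/N + J(-17)/(-494) = ((23 + (-5 - 1*11))/(-13 + (-5 - 1*11)))/(-19) + (-17)²/(-494) = ((23 + (-5 - 11))/(-13 + (-5 - 11)))*(-1/19) + 289*(-1/494) = ((23 - 16)/(-13 - 16))*(-1/19) - 289/494 = (7/(-29))*(-1/19) - 289/494 = -1/29*7*(-1/19) - 289/494 = -7/29*(-1/19) - 289/494 = 7/551 - 289/494 = -8199/14326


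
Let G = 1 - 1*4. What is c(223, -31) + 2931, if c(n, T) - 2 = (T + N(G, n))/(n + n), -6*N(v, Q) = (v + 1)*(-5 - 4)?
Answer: 654042/223 ≈ 2932.9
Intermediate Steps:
G = -3 (G = 1 - 4 = -3)
N(v, Q) = 3/2 + 3*v/2 (N(v, Q) = -(v + 1)*(-5 - 4)/6 = -(1 + v)*(-9)/6 = -(-9 - 9*v)/6 = 3/2 + 3*v/2)
c(n, T) = 2 + (-3 + T)/(2*n) (c(n, T) = 2 + (T + (3/2 + (3/2)*(-3)))/(n + n) = 2 + (T + (3/2 - 9/2))/((2*n)) = 2 + (T - 3)*(1/(2*n)) = 2 + (-3 + T)*(1/(2*n)) = 2 + (-3 + T)/(2*n))
c(223, -31) + 2931 = (1/2)*(-3 - 31 + 4*223)/223 + 2931 = (1/2)*(1/223)*(-3 - 31 + 892) + 2931 = (1/2)*(1/223)*858 + 2931 = 429/223 + 2931 = 654042/223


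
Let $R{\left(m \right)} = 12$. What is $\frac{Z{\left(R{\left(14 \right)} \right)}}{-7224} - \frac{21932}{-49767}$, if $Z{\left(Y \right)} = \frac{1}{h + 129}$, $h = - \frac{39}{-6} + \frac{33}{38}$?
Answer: $\frac{45612080035}{103500894392} \approx 0.44069$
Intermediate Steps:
$h = \frac{140}{19}$ ($h = \left(-39\right) \left(- \frac{1}{6}\right) + 33 \cdot \frac{1}{38} = \frac{13}{2} + \frac{33}{38} = \frac{140}{19} \approx 7.3684$)
$Z{\left(Y \right)} = \frac{19}{2591}$ ($Z{\left(Y \right)} = \frac{1}{\frac{140}{19} + 129} = \frac{1}{\frac{2591}{19}} = \frac{19}{2591}$)
$\frac{Z{\left(R{\left(14 \right)} \right)}}{-7224} - \frac{21932}{-49767} = \frac{19}{2591 \left(-7224\right)} - \frac{21932}{-49767} = \frac{19}{2591} \left(- \frac{1}{7224}\right) - - \frac{21932}{49767} = - \frac{19}{18717384} + \frac{21932}{49767} = \frac{45612080035}{103500894392}$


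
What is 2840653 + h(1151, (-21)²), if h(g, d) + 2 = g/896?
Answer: 2545224447/896 ≈ 2.8407e+6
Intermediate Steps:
h(g, d) = -2 + g/896
2840653 + h(1151, (-21)²) = 2840653 + (-2 + (1/896)*1151) = 2840653 + (-2 + 1151/896) = 2840653 - 641/896 = 2545224447/896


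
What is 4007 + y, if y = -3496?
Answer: 511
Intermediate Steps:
4007 + y = 4007 - 3496 = 511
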